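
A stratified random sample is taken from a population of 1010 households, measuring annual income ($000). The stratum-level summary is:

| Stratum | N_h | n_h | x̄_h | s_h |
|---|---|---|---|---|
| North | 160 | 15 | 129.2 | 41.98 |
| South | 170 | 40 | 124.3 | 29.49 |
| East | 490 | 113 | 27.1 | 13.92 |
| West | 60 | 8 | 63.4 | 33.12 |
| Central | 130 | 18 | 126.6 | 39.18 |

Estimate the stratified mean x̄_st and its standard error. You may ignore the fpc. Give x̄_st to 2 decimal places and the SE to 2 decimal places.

x̄_st = Σ W_h x̄_h = (160·129.2 + 170·124.3 + 490·27.1 + 60·63.4 + 130·126.6)/1010 = 74.59802
V̂(x̄_st) = Σ W_h² s_h²/n_h, with W_h = N_h/N and N = 1010:
  stratum North: (160/1010)²·41.98²/15 = 2.94843
  stratum South: (170/1010)²·29.49²/40 = 0.615949
  stratum East: (490/1010)²·13.92²/113 = 0.403598
  stratum West: (60/1010)²·33.12²/8 = 0.483894
  stratum Central: (130/1010)²·39.18²/18 = 1.41286
V̂(x̄_st) = 5.86474
SE(x̄_st) = √5.86474 = 2.42172

x̄_st ≈ 74.60, SE ≈ 2.42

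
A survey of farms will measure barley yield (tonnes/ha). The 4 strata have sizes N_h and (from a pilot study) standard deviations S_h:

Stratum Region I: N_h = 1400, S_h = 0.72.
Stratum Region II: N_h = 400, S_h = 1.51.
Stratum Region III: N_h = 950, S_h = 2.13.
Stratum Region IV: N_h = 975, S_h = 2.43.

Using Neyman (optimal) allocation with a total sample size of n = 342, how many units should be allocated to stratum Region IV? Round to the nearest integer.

135

Neyman allocation: n_h = n · N_h S_h / Σ N_i S_i, with n = 342.
  stratum Region I: N_h·S_h = 1400·0.72 = 1008.00
  stratum Region II: N_h·S_h = 400·1.51 = 604.00
  stratum Region III: N_h·S_h = 950·2.13 = 2023.50
  stratum Region IV: N_h·S_h = 975·2.43 = 2369.25
Σ N_h S_h = 6004.75
n for stratum Region IV = 342·2369.25/6004.75 = 134.940 → 135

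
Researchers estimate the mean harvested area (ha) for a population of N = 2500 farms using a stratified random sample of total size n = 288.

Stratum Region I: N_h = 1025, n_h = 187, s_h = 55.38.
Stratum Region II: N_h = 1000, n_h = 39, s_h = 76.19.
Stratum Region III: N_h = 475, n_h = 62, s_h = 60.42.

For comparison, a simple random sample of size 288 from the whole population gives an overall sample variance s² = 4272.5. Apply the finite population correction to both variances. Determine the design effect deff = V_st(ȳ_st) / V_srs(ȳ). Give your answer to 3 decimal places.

V̂(ȳ_st) = Σ W_h² (1 − n_h/N_h) s_h²/n_h, with W_h = N_h/N and N = 2500:
  stratum Region I: (1025/2500)²·(1 − 187/1025)·55.38²/187 = 2.25399
  stratum Region II: (1000/2500)²·(1 − 39/1000)·76.19²/39 = 22.8863
  stratum Region III: (475/2500)²·(1 − 62/475)·60.42²/62 = 1.84813
V_st = 26.9884
V_srs = (1 − 288/2500)·4272.5/288 = 13.1261
deff = V_st / V_srs = 26.9884/13.1261 = 2.0561

deff ≈ 2.056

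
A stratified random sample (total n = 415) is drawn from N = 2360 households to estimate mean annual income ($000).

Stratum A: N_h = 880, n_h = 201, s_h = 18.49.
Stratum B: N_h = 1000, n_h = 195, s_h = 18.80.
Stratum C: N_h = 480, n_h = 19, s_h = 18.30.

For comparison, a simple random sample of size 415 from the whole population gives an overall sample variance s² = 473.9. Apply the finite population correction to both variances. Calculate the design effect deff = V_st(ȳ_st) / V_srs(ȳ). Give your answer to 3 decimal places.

V̂(ȳ_st) = Σ W_h² (1 − n_h/N_h) s_h²/n_h, with W_h = N_h/N and N = 2360:
  stratum A: (880/2360)²·(1 − 201/880)·18.49²/201 = 0.182476
  stratum B: (1000/2360)²·(1 − 195/1000)·18.80²/195 = 0.261971
  stratum C: (480/2360)²·(1 − 19/480)·18.30²/19 = 0.700272
V_st = 1.14472
V_srs = (1 − 415/2360)·473.9/415 = 0.941123
deff = V_st / V_srs = 1.14472/0.941123 = 1.2163

deff ≈ 1.216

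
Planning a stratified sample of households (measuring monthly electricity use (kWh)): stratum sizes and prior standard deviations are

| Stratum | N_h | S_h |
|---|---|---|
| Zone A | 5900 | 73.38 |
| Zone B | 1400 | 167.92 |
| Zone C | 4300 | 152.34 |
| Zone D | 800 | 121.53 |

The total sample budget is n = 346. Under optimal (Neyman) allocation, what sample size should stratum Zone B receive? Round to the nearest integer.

57

Neyman allocation: n_h = n · N_h S_h / Σ N_i S_i, with n = 346.
  stratum Zone A: N_h·S_h = 5900·73.38 = 432942.00
  stratum Zone B: N_h·S_h = 1400·167.92 = 235088.00
  stratum Zone C: N_h·S_h = 4300·152.34 = 655062.00
  stratum Zone D: N_h·S_h = 800·121.53 = 97224.00
Σ N_h S_h = 1420316.00
n for stratum Zone B = 346·235088.00/1420316.00 = 57.269 → 57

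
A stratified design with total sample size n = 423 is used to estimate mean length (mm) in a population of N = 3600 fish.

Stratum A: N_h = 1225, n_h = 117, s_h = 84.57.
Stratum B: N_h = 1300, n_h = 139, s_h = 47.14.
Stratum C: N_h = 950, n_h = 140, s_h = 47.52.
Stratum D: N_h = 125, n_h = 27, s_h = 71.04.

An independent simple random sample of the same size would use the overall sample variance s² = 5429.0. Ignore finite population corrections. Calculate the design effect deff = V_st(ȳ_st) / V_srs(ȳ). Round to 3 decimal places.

V̂(ȳ_st) = Σ W_h² s_h²/n_h, with W_h = N_h/N and N = 3600:
  stratum A: (1225/3600)²·84.57²/117 = 7.07806
  stratum B: (1300/3600)²·47.14²/139 = 2.08471
  stratum C: (950/3600)²·47.52²/140 = 1.12323
  stratum D: (125/3600)²·71.04²/27 = 0.22535
V_st = 10.5113
V_srs = s²/n = 5429.0/423 = 12.8345
deff = V_st / V_srs = 10.5113/12.8345 = 0.8190

deff ≈ 0.819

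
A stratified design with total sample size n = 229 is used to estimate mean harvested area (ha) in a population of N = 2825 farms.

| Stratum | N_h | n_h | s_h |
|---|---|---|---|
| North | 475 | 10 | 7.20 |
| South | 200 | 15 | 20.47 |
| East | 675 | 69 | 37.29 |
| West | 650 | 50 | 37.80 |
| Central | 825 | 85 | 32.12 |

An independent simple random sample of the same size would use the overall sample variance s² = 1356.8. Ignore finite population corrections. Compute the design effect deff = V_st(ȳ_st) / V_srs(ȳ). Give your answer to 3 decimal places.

V̂(ȳ_st) = Σ W_h² s_h²/n_h, with W_h = N_h/N and N = 2825:
  stratum North: (475/2825)²·7.20²/10 = 0.14656
  stratum South: (200/2825)²·20.47²/15 = 0.140013
  stratum East: (675/2825)²·37.29²/69 = 1.15055
  stratum West: (650/2825)²·37.80²/50 = 1.51288
  stratum Central: (825/2825)²·32.12²/85 = 1.03515
V_st = 3.98515
V_srs = s²/n = 1356.8/229 = 5.92489
deff = V_st / V_srs = 3.98515/5.92489 = 0.6726

deff ≈ 0.673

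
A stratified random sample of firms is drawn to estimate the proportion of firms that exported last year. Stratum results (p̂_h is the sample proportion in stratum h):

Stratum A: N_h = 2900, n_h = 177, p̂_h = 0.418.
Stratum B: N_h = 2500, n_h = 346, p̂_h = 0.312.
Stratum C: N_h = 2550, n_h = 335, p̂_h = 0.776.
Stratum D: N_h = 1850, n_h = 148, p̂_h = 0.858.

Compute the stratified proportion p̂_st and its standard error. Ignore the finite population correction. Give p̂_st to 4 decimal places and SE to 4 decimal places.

N = 9800; stratum weights W_h = N_h/N.
p̂_st = Σ W_h p̂_h = (2900·0.418 + 2500·0.312 + 2550·0.776 + 1850·0.858)/9800 = 0.56717
V̂(p̂_st) = Σ W_h² p̂_h(1−p̂_h)/(n_h−1):
  stratum A: (2900/9800)²·0.418·0.582/176 = 0.00012104
  stratum B: (2500/9800)²·0.312·0.688/345 = 4.04904e-05
  stratum C: (2550/9800)²·0.776·0.224/334 = 3.52364e-05
  stratum D: (1850/9800)²·0.858·0.142/147 = 2.95359e-05
V̂(p̂_st) = 0.000226303; SE = √V̂ = 0.0150434

p̂_st ≈ 0.5672, SE ≈ 0.0150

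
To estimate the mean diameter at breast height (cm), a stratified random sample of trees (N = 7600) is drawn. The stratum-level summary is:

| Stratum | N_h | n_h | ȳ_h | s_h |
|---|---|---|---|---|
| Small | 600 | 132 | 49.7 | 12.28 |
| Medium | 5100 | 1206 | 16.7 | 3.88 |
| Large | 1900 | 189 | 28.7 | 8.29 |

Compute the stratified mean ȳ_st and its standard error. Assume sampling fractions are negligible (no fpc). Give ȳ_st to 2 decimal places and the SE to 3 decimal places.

ȳ_st ≈ 22.31, SE ≈ 0.188

ȳ_st = Σ W_h ȳ_h = (600·49.7 + 5100·16.7 + 1900·28.7)/7600 = 22.30526
V̂(ȳ_st) = Σ W_h² s_h²/n_h, with W_h = N_h/N and N = 7600:
  stratum Small: (600/7600)²·12.28²/132 = 0.0071203
  stratum Medium: (5100/7600)²·3.88²/1206 = 0.0056212
  stratum Large: (1900/7600)²·8.29²/189 = 0.0227262
V̂(ȳ_st) = 0.0354677
SE(ȳ_st) = √0.0354677 = 0.188329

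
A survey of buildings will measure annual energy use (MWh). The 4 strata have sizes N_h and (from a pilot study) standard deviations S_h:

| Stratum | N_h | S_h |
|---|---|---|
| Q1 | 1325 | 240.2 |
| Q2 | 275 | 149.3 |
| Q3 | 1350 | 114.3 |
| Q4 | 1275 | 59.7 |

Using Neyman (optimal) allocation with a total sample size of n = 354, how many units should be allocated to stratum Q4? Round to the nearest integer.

Neyman allocation: n_h = n · N_h S_h / Σ N_i S_i, with n = 354.
  stratum Q1: N_h·S_h = 1325·240.2 = 318265.00
  stratum Q2: N_h·S_h = 275·149.3 = 41057.50
  stratum Q3: N_h·S_h = 1350·114.3 = 154305.00
  stratum Q4: N_h·S_h = 1275·59.7 = 76117.50
Σ N_h S_h = 589745.00
n for stratum Q4 = 354·76117.50/589745.00 = 45.690 → 46

46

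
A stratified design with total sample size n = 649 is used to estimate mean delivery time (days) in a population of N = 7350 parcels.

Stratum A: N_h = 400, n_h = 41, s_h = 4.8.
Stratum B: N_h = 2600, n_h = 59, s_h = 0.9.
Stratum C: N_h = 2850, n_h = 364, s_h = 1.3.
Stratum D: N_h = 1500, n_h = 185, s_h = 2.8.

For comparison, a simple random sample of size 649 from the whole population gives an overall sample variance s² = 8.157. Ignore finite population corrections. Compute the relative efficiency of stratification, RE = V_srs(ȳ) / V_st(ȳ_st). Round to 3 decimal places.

V̂(ȳ_st) = Σ W_h² s_h²/n_h, with W_h = N_h/N and N = 7350:
  stratum A: (400/7350)²·4.8²/41 = 0.00166435
  stratum B: (2600/7350)²·0.9²/59 = 0.00171793
  stratum C: (2850/7350)²·1.3²/364 = 0.000698072
  stratum D: (1500/7350)²·2.8²/185 = 0.00176503
V_st = 0.00584538
V_srs = s²/n = 8.157/649 = 0.0125686
Relative efficiency = V_srs / V_st = 0.0125686/0.00584538 = 2.1502

RE ≈ 2.150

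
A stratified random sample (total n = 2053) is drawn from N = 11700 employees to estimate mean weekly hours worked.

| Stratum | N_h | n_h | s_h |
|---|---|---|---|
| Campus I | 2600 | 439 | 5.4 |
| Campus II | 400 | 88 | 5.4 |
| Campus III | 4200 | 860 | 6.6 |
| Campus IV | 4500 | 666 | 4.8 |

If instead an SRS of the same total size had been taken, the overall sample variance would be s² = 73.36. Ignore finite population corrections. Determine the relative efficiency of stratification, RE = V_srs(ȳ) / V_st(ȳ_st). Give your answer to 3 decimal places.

V̂(ȳ_st) = Σ W_h² s_h²/n_h, with W_h = N_h/N and N = 11700:
  stratum Campus I: (2600/11700)²·5.4²/439 = 0.00328018
  stratum Campus II: (400/11700)²·5.4²/88 = 0.000387305
  stratum Campus III: (4200/11700)²·6.6²/860 = 0.00652704
  stratum Campus IV: (4500/11700)²·4.8²/666 = 0.00511754
V_st = 0.0153121
V_srs = s²/n = 73.36/2053 = 0.0357331
Relative efficiency = V_srs / V_st = 0.0357331/0.0153121 = 2.3337

RE ≈ 2.334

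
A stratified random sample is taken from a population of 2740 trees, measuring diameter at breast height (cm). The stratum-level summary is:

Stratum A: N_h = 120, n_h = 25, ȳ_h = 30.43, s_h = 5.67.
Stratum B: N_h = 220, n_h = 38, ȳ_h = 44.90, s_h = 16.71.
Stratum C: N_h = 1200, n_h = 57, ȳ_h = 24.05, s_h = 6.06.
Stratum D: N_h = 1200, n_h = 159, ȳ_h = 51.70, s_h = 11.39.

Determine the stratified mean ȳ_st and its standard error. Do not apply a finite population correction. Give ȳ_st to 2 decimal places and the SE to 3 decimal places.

ȳ_st = Σ W_h ȳ_h = (120·30.43 + 220·44.90 + 1200·24.05 + 1200·51.70)/2740 = 38.11299
V̂(ȳ_st) = Σ W_h² s_h²/n_h, with W_h = N_h/N and N = 2740:
  stratum A: (120/2740)²·5.67²/25 = 0.00246654
  stratum B: (220/2740)²·16.71²/38 = 0.0473711
  stratum C: (1200/2740)²·6.06²/57 = 0.123575
  stratum D: (1200/2740)²·11.39²/159 = 0.156499
V̂(ȳ_st) = 0.329912
SE(ȳ_st) = √0.329912 = 0.57438

ȳ_st ≈ 38.11, SE ≈ 0.574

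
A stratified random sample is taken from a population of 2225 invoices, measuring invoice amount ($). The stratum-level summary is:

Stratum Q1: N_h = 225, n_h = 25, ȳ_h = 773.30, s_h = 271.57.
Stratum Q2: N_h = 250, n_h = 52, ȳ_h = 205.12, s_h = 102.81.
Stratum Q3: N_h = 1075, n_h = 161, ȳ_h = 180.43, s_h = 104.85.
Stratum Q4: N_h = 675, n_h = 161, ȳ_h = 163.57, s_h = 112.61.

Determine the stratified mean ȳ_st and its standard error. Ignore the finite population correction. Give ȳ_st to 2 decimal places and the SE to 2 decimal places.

ȳ_st ≈ 238.04, SE ≈ 7.48

ȳ_st = Σ W_h ȳ_h = (225·773.30 + 250·205.12 + 1075·180.43 + 675·163.57)/2225 = 238.04247
V̂(ȳ_st) = Σ W_h² s_h²/n_h, with W_h = N_h/N and N = 2225:
  stratum Q1: (225/2225)²·271.57²/25 = 30.1668
  stratum Q2: (250/2225)²·102.81²/52 = 2.56618
  stratum Q3: (1075/2225)²·104.85²/161 = 15.9393
  stratum Q4: (675/2225)²·112.61²/161 = 7.24896
V̂(ȳ_st) = 55.9211
SE(ȳ_st) = √55.9211 = 7.47804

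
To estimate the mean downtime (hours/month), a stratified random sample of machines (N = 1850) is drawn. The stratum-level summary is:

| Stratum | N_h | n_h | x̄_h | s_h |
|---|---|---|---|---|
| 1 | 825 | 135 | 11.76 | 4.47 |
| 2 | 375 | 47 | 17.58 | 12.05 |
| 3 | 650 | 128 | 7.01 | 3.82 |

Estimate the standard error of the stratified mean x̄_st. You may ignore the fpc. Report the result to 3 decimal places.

SE(x̄_st) ≈ 0.413

V̂(x̄_st) = Σ W_h² s_h²/n_h, with W_h = N_h/N and N = 1850:
  stratum 1: (825/1850)²·4.47²/135 = 0.0294338
  stratum 2: (375/1850)²·12.05²/47 = 0.126939
  stratum 3: (650/1850)²·3.82²/128 = 0.0140734
V̂(x̄_st) = 0.170446
SE(x̄_st) = √0.170446 = 0.412851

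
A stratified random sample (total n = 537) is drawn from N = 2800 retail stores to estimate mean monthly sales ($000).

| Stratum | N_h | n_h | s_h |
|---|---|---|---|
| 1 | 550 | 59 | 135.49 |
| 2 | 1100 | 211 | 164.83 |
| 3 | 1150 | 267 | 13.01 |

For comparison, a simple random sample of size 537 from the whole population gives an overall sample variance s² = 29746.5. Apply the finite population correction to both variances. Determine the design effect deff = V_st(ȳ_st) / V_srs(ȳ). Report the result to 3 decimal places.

deff ≈ 0.600

V̂(ȳ_st) = Σ W_h² (1 − n_h/N_h) s_h²/n_h, with W_h = N_h/N and N = 2800:
  stratum 1: (550/2800)²·(1 − 59/550)·135.49²/59 = 10.7174
  stratum 2: (1100/2800)²·(1 − 211/1100)·164.83²/211 = 16.0608
  stratum 3: (1150/2800)²·(1 − 267/1150)·13.01²/267 = 0.0821081
V_st = 26.8604
V_srs = (1 − 537/2800)·29746.5/537 = 44.7701
deff = V_st / V_srs = 26.8604/44.7701 = 0.6000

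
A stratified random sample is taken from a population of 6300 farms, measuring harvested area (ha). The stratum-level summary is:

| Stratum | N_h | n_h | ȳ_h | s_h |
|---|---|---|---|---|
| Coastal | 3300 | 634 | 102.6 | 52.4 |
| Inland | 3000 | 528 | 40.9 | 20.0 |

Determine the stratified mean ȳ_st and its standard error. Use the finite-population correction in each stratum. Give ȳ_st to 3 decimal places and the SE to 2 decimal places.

ȳ_st ≈ 73.219, SE ≈ 1.05

ȳ_st = Σ W_h ȳ_h = (3300·102.6 + 3000·40.9)/6300 = 73.21905
V̂(ȳ_st) = Σ W_h² (1 − n_h/N_h) s_h²/n_h, with W_h = N_h/N and N = 6300:
  stratum Coastal: (3300/6300)²·(1 − 634/3300)·52.4²/634 = 0.959989
  stratum Inland: (3000/6300)²·(1 − 528/3000)·20.0²/528 = 0.141552
V̂(ȳ_st) = 1.10154
SE(ȳ_st) = √1.10154 = 1.04954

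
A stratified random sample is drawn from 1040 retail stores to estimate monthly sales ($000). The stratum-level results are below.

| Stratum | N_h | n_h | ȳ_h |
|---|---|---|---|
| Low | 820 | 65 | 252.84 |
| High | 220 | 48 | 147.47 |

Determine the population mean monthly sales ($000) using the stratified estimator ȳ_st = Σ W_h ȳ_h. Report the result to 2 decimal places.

N = Σ N_h = 1040. Stratum weights W_h = N_h/N.
ȳ_st = (820·252.84 + 220·147.47) / 1040 = 230.5502

ȳ_st ≈ 230.55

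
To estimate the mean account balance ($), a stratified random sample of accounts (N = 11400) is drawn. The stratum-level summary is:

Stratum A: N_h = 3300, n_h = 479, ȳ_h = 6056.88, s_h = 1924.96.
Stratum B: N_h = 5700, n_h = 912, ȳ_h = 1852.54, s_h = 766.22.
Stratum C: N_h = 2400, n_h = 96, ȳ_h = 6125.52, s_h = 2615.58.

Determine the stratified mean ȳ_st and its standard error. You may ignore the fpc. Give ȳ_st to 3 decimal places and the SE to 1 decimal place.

ȳ_st ≈ 3969.161, SE ≈ 63.0

ȳ_st = Σ W_h ȳ_h = (3300·6056.88 + 5700·1852.54 + 2400·6125.52)/11400 = 3969.16053
V̂(ȳ_st) = Σ W_h² s_h²/n_h, with W_h = N_h/N and N = 11400:
  stratum A: (3300/11400)²·1924.96²/479 = 648.225
  stratum B: (5700/11400)²·766.22²/912 = 160.936
  stratum C: (2400/11400)²·2615.58²/96 = 3158.48
V̂(ȳ_st) = 3967.64
SE(ȳ_st) = √3967.64 = 62.9892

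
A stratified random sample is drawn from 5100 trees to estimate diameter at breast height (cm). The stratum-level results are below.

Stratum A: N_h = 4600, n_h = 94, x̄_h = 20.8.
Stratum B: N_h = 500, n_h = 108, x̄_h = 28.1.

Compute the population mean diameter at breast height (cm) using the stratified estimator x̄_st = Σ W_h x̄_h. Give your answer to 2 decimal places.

N = Σ N_h = 5100. Stratum weights W_h = N_h/N.
x̄_st = (4600·20.8 + 500·28.1) / 5100 = 21.5157

x̄_st ≈ 21.52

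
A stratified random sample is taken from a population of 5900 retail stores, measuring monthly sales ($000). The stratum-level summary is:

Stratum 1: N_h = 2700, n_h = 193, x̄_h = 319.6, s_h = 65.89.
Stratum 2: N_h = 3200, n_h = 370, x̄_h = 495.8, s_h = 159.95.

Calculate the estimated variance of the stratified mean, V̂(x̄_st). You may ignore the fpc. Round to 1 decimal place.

V̂(x̄_st) = Σ W_h² s_h²/n_h, with W_h = N_h/N and N = 5900:
  stratum 1: (2700/5900)²·65.89²/193 = 4.71091
  stratum 2: (3200/5900)²·159.95²/370 = 20.3406
V̂(x̄_st) = 25.0515

V̂(x̄_st) ≈ 25.1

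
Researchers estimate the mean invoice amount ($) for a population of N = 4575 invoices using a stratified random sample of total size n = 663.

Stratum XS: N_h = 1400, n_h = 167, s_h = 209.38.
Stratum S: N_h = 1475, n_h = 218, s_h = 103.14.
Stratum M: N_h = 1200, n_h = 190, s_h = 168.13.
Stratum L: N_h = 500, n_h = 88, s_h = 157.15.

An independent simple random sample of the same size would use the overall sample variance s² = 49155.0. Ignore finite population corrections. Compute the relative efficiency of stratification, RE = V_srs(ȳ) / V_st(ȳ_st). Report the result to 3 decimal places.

RE ≈ 1.715

V̂(ȳ_st) = Σ W_h² s_h²/n_h, with W_h = N_h/N and N = 4575:
  stratum XS: (1400/4575)²·209.38²/167 = 24.5826
  stratum S: (1475/4575)²·103.14²/218 = 5.07224
  stratum M: (1200/4575)²·168.13²/190 = 10.2357
  stratum L: (500/4575)²·157.15²/88 = 3.352
V_st = 43.2425
V_srs = s²/n = 49155.0/663 = 74.1403
Relative efficiency = V_srs / V_st = 74.1403/43.2425 = 1.7145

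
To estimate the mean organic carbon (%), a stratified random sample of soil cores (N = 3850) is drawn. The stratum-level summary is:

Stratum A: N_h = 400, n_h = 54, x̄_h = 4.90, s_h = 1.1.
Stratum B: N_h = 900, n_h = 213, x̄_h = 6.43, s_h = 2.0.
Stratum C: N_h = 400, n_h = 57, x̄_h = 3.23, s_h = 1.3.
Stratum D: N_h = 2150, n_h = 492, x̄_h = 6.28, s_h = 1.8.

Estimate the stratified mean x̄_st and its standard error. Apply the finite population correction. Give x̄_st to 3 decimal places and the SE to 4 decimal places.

x̄_st = Σ W_h x̄_h = (400·4.90 + 900·6.43 + 400·3.23 + 2150·6.28)/3850 = 5.85481
V̂(x̄_st) = Σ W_h² (1 − n_h/N_h) s_h²/n_h, with W_h = N_h/N and N = 3850:
  stratum A: (400/3850)²·(1 − 54/400)·1.1²/54 = 0.000209221
  stratum B: (900/3850)²·(1 − 213/900)·2.0²/213 = 0.000783354
  stratum C: (400/3850)²·(1 − 57/400)·1.3²/57 = 0.000274438
  stratum D: (2150/3850)²·(1 − 492/2150)·1.8²/492 = 0.00158373
V̂(x̄_st) = 0.00285074
SE(x̄_st) = √0.00285074 = 0.0533924

x̄_st ≈ 5.855, SE ≈ 0.0534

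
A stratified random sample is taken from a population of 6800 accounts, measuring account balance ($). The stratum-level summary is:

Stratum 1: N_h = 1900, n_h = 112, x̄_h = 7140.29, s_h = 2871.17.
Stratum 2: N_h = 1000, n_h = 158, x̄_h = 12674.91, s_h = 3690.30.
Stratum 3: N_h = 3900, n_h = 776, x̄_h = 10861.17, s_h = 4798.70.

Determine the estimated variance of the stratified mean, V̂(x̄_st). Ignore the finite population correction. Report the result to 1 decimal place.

V̂(x̄_st) = Σ W_h² s_h²/n_h, with W_h = N_h/N and N = 6800:
  stratum 1: (1900/6800)²·2871.17²/112 = 5746.31
  stratum 2: (1000/6800)²·3690.30²/158 = 1864.01
  stratum 3: (3900/6800)²·4798.70²/776 = 9761.06
V̂(x̄_st) = 17371.4

V̂(x̄_st) ≈ 17371.4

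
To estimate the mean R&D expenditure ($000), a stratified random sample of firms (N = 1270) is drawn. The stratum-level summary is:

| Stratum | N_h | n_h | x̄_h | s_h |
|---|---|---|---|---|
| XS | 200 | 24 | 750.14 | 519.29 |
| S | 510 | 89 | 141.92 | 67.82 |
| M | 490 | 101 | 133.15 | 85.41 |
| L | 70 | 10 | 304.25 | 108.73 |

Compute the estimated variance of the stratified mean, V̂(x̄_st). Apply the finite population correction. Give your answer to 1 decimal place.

V̂(x̄_st) = Σ W_h² (1 − n_h/N_h) s_h²/n_h, with W_h = N_h/N and N = 1270:
  stratum XS: (200/1270)²·(1 − 24/200)·519.29²/24 = 245.213
  stratum S: (510/1270)²·(1 − 89/510)·67.82²/89 = 6.87971
  stratum M: (490/1270)²·(1 − 101/490)·85.41²/101 = 8.53561
  stratum L: (70/1270)²·(1 − 10/70)·108.73²/10 = 3.07851
V̂(x̄_st) = 263.707

V̂(x̄_st) ≈ 263.7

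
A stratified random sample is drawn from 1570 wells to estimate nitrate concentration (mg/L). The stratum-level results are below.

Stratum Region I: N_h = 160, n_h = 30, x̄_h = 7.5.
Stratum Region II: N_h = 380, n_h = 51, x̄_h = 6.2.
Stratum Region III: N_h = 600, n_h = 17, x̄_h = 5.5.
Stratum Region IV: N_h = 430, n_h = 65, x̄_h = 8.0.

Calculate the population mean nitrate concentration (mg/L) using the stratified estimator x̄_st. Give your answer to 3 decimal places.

x̄_st ≈ 6.558

N = Σ N_h = 1570. Stratum weights W_h = N_h/N.
x̄_st = (160·7.5 + 380·6.2 + 600·5.5 + 430·8.0) / 1570 = 6.55796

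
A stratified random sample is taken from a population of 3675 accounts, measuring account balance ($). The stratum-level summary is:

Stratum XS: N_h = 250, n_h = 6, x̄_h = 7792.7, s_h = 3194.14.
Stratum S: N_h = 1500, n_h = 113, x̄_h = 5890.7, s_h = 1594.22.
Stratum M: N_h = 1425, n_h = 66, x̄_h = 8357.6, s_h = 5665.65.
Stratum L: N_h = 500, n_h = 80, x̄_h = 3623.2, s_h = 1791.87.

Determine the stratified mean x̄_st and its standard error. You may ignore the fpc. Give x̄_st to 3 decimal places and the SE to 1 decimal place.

x̄_st ≈ 6668.137, SE ≈ 292.4

x̄_st = Σ W_h x̄_h = (250·7792.7 + 1500·5890.7 + 1425·8357.6 + 500·3623.2)/3675 = 6668.13741
V̂(x̄_st) = Σ W_h² s_h²/n_h, with W_h = N_h/N and N = 3675:
  stratum XS: (250/3675)²·3194.14²/6 = 7869.04
  stratum S: (1500/3675)²·1594.22²/113 = 3747.02
  stratum M: (1425/3675)²·5665.65²/66 = 73125.8
  stratum L: (500/3675)²·1791.87²/80 = 742.931
V̂(x̄_st) = 85484.8
SE(x̄_st) = √85484.8 = 292.378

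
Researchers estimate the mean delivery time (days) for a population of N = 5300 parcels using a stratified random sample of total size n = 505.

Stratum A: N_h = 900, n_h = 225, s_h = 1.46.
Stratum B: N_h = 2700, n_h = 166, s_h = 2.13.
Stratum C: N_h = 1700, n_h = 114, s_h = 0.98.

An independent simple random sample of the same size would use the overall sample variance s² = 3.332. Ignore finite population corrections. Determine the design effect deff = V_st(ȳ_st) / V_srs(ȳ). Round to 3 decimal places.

V̂(ȳ_st) = Σ W_h² s_h²/n_h, with W_h = N_h/N and N = 5300:
  stratum A: (900/5300)²·1.46²/225 = 0.000273185
  stratum B: (2700/5300)²·2.13²/166 = 0.00709295
  stratum C: (1700/5300)²·0.98²/114 = 0.000866749
V_st = 0.00823288
V_srs = s²/n = 3.332/505 = 0.00659802
deff = V_st / V_srs = 0.00823288/0.00659802 = 1.2478

deff ≈ 1.248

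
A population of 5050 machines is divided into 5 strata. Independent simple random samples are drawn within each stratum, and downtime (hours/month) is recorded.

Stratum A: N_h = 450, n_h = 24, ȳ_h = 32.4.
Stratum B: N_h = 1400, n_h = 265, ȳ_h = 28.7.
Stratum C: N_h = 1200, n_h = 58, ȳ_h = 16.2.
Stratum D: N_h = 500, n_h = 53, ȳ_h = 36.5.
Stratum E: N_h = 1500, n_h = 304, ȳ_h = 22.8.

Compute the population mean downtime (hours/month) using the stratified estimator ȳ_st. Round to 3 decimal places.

N = Σ N_h = 5050. Stratum weights W_h = N_h/N.
ȳ_st = (450·32.4 + 1400·28.7 + 1200·16.2 + 500·36.5 + 1500·22.8) / 5050 = 25.07921

ȳ_st ≈ 25.079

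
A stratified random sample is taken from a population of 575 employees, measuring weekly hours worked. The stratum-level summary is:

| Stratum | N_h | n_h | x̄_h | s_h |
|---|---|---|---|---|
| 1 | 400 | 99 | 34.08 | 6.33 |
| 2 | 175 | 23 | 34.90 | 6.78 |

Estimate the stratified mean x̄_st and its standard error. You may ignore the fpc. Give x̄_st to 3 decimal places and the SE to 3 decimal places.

x̄_st ≈ 34.330, SE ≈ 0.617

x̄_st = Σ W_h x̄_h = (400·34.08 + 175·34.90)/575 = 34.32957
V̂(x̄_st) = Σ W_h² s_h²/n_h, with W_h = N_h/N and N = 575:
  stratum 1: (400/575)²·6.33²/99 = 0.195865
  stratum 2: (175/575)²·6.78²/23 = 0.185128
V̂(x̄_st) = 0.380993
SE(x̄_st) = √0.380993 = 0.617246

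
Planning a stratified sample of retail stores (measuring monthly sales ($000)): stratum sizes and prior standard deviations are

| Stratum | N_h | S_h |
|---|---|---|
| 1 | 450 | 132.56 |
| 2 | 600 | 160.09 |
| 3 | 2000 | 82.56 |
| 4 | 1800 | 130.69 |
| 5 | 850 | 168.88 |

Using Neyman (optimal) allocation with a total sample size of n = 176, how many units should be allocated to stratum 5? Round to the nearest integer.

36

Neyman allocation: n_h = n · N_h S_h / Σ N_i S_i, with n = 176.
  stratum 1: N_h·S_h = 450·132.56 = 59652.00
  stratum 2: N_h·S_h = 600·160.09 = 96054.00
  stratum 3: N_h·S_h = 2000·82.56 = 165120.00
  stratum 4: N_h·S_h = 1800·130.69 = 235242.00
  stratum 5: N_h·S_h = 850·168.88 = 143548.00
Σ N_h S_h = 699616.00
n for stratum 5 = 176·143548.00/699616.00 = 36.112 → 36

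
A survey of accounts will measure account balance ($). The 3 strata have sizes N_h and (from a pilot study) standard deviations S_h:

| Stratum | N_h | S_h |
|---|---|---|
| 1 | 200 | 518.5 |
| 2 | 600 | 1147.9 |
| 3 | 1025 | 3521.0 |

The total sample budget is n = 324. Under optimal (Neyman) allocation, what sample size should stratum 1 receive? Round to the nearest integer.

8

Neyman allocation: n_h = n · N_h S_h / Σ N_i S_i, with n = 324.
  stratum 1: N_h·S_h = 200·518.5 = 103700.00
  stratum 2: N_h·S_h = 600·1147.9 = 688740.00
  stratum 3: N_h·S_h = 1025·3521.0 = 3609025.00
Σ N_h S_h = 4401465.00
n for stratum 1 = 324·103700.00/4401465.00 = 7.634 → 8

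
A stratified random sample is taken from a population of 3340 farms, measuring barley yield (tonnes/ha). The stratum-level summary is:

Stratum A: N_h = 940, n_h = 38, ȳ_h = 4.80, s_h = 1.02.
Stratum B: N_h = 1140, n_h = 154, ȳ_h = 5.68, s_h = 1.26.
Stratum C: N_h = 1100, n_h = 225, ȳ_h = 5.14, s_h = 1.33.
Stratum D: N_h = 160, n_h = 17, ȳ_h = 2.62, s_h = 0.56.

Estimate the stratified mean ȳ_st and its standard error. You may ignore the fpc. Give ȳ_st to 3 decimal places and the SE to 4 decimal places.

ȳ_st = Σ W_h ȳ_h = (940·4.80 + 1140·5.68 + 1100·5.14 + 160·2.62)/3340 = 5.10790
V̂(ȳ_st) = Σ W_h² s_h²/n_h, with W_h = N_h/N and N = 3340:
  stratum A: (940/3340)²·1.02²/38 = 0.0021686
  stratum B: (1140/3340)²·1.26²/154 = 0.00120098
  stratum C: (1100/3340)²·1.33²/225 = 0.000852733
  stratum D: (160/3340)²·0.56²/17 = 4.23325e-05
V̂(ȳ_st) = 0.00426465
SE(ȳ_st) = √0.00426465 = 0.0653043

ȳ_st ≈ 5.108, SE ≈ 0.0653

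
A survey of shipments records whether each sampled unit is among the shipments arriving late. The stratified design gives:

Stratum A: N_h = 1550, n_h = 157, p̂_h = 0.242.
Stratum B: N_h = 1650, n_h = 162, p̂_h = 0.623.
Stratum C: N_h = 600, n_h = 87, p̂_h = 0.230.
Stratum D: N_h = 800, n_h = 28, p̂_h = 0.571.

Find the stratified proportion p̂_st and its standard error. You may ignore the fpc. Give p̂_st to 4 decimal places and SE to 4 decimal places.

p̂_st ≈ 0.4343, SE ≈ 0.0251

N = 4600; stratum weights W_h = N_h/N.
p̂_st = Σ W_h p̂_h = (1550·0.242 + 1650·0.623 + 600·0.230 + 800·0.571)/4600 = 0.43432
V̂(p̂_st) = Σ W_h² p̂_h(1−p̂_h)/(n_h−1):
  stratum A: (1550/4600)²·0.242·0.758/156 = 0.000133508
  stratum B: (1650/4600)²·0.623·0.377/161 = 0.000187696
  stratum C: (600/4600)²·0.230·0.770/86 = 3.50354e-05
  stratum D: (800/4600)²·0.571·0.429/27 = 0.000274406
V̂(p̂_st) = 0.000630646; SE = √V̂ = 0.0251127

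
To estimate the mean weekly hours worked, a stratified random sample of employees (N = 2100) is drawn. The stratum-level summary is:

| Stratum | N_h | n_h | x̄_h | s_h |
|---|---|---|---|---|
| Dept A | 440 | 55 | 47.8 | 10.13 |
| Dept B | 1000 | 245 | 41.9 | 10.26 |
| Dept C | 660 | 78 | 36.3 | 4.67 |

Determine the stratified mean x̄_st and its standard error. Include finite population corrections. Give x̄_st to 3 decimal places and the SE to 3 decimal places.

x̄_st ≈ 41.376, SE ≈ 0.412

x̄_st = Σ W_h x̄_h = (440·47.8 + 1000·41.9 + 660·36.3)/2100 = 41.37619
V̂(x̄_st) = Σ W_h² (1 − n_h/N_h) s_h²/n_h, with W_h = N_h/N and N = 2100:
  stratum Dept A: (440/2100)²·(1 − 55/440)·10.13²/55 = 0.0716689
  stratum Dept B: (1000/2100)²·(1 − 245/1000)·10.26²/245 = 0.0735592
  stratum Dept C: (660/2100)²·(1 − 78/660)·4.67²/78 = 0.0243538
V̂(x̄_st) = 0.169582
SE(x̄_st) = √0.169582 = 0.411803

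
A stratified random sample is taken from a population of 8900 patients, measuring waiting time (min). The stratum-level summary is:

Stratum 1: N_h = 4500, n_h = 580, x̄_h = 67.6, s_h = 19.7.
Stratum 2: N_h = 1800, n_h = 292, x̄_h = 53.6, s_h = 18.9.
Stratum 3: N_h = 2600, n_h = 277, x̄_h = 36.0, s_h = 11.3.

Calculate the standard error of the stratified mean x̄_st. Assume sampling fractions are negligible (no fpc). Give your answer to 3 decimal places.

V̂(x̄_st) = Σ W_h² s_h²/n_h, with W_h = N_h/N and N = 8900:
  stratum 1: (4500/8900)²·19.7²/580 = 0.17106
  stratum 2: (1800/8900)²·18.9²/292 = 0.0500387
  stratum 3: (2600/8900)²·11.3²/277 = 0.0393409
V̂(x̄_st) = 0.26044
SE(x̄_st) = √0.26044 = 0.510333

SE(x̄_st) ≈ 0.510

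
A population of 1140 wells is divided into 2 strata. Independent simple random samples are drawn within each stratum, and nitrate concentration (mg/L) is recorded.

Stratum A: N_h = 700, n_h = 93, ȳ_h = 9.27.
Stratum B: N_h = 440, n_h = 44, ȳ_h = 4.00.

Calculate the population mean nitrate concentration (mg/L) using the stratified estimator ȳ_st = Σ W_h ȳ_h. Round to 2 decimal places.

ȳ_st ≈ 7.24

N = Σ N_h = 1140. Stratum weights W_h = N_h/N.
ȳ_st = (700·9.27 + 440·4.00) / 1140 = 7.2360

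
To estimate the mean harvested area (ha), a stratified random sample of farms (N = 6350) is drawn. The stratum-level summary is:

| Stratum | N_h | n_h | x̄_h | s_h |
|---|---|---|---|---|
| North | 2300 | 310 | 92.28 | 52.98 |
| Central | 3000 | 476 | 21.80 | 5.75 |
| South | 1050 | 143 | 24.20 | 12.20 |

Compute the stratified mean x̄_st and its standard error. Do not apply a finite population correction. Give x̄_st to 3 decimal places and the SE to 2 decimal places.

x̄_st = Σ W_h x̄_h = (2300·92.28 + 3000·21.80 + 1050·24.20)/6350 = 47.72504
V̂(x̄_st) = Σ W_h² s_h²/n_h, with W_h = N_h/N and N = 6350:
  stratum North: (2300/6350)²·52.98²/310 = 1.18787
  stratum Central: (3000/6350)²·5.75²/476 = 0.0155033
  stratum South: (1050/6350)²·12.20²/143 = 0.0284587
V̂(x̄_st) = 1.23184
SE(x̄_st) = √1.23184 = 1.10988

x̄_st ≈ 47.725, SE ≈ 1.11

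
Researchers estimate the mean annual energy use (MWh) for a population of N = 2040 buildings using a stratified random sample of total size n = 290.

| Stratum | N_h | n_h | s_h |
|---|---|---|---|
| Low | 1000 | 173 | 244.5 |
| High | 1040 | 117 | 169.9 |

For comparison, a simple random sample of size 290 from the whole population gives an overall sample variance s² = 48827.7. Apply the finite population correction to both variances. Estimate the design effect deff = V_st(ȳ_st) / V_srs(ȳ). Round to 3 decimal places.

deff ≈ 0.869

V̂(ȳ_st) = Σ W_h² (1 − n_h/N_h) s_h²/n_h, with W_h = N_h/N and N = 2040:
  stratum Low: (1000/2040)²·(1 − 173/1000)·244.5²/173 = 68.6684
  stratum High: (1040/2040)²·(1 − 117/1040)·169.9²/117 = 56.9083
V_st = 125.577
V_srs = (1 − 290/2040)·48827.7/290 = 144.436
deff = V_st / V_srs = 125.577/144.436 = 0.8694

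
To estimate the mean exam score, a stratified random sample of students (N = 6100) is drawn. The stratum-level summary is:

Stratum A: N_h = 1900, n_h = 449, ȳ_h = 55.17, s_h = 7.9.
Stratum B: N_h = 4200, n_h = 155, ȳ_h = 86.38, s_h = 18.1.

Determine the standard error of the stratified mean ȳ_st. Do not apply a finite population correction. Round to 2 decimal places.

V̂(ȳ_st) = Σ W_h² s_h²/n_h, with W_h = N_h/N and N = 6100:
  stratum A: (1900/6100)²·7.9²/449 = 0.0134851
  stratum B: (4200/6100)²·18.1²/155 = 1.00199
V̂(ȳ_st) = 1.01548
SE(ȳ_st) = √1.01548 = 1.00771

SE(ȳ_st) ≈ 1.01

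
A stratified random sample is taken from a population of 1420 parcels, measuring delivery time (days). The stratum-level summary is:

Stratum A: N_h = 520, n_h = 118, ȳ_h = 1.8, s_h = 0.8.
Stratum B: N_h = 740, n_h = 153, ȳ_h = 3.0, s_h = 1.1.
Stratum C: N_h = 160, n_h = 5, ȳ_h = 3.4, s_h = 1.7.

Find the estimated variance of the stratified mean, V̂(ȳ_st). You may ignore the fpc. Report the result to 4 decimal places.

V̂(ȳ_st) ≈ 0.0102

V̂(ȳ_st) = Σ W_h² s_h²/n_h, with W_h = N_h/N and N = 1420:
  stratum A: (520/1420)²·0.8²/118 = 0.000727324
  stratum B: (740/1420)²·1.1²/153 = 0.00214773
  stratum C: (160/1420)²·1.7²/5 = 0.00733823
V̂(ȳ_st) = 0.0102133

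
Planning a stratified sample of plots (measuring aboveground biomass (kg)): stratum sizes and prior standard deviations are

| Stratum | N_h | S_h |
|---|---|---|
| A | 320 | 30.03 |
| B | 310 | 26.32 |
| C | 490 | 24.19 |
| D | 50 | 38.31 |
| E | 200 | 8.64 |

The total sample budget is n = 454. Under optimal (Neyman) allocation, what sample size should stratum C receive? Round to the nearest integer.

162

Neyman allocation: n_h = n · N_h S_h / Σ N_i S_i, with n = 454.
  stratum A: N_h·S_h = 320·30.03 = 9609.60
  stratum B: N_h·S_h = 310·26.32 = 8159.20
  stratum C: N_h·S_h = 490·24.19 = 11853.10
  stratum D: N_h·S_h = 50·38.31 = 1915.50
  stratum E: N_h·S_h = 200·8.64 = 1728.00
Σ N_h S_h = 33265.40
n for stratum C = 454·11853.10/33265.40 = 161.769 → 162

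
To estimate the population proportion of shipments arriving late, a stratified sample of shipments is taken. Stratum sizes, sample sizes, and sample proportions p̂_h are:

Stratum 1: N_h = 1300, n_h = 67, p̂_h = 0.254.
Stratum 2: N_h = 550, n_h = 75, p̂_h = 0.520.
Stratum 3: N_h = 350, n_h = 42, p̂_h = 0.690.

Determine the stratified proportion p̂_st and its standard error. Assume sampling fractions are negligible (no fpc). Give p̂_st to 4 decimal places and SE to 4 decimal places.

N = 2200; stratum weights W_h = N_h/N.
p̂_st = Σ W_h p̂_h = (1300·0.254 + 550·0.520 + 350·0.690)/2200 = 0.38986
V̂(p̂_st) = Σ W_h² p̂_h(1−p̂_h)/(n_h−1):
  stratum 1: (1300/2200)²·0.254·0.746/66 = 0.00100247
  stratum 2: (550/2200)²·0.520·0.480/74 = 0.000210811
  stratum 3: (350/2200)²·0.690·0.310/41 = 0.000132044
V̂(p̂_st) = 0.00134532; SE = √V̂ = 0.0366786

p̂_st ≈ 0.3899, SE ≈ 0.0367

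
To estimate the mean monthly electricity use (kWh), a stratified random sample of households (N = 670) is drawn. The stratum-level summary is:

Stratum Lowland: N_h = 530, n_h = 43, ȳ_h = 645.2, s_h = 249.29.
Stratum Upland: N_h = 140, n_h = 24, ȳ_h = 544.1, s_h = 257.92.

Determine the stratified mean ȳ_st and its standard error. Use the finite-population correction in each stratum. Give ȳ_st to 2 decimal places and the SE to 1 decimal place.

ȳ_st = Σ W_h ȳ_h = (530·645.2 + 140·544.1)/670 = 624.07463
V̂(ȳ_st) = Σ W_h² (1 − n_h/N_h) s_h²/n_h, with W_h = N_h/N and N = 670:
  stratum Lowland: (530/670)²·(1 − 43/530)·249.29²/43 = 830.991
  stratum Upland: (140/670)²·(1 − 24/140)·257.92²/24 = 100.276
V̂(ȳ_st) = 931.267
SE(ȳ_st) = √931.267 = 30.5167

ȳ_st ≈ 624.07, SE ≈ 30.5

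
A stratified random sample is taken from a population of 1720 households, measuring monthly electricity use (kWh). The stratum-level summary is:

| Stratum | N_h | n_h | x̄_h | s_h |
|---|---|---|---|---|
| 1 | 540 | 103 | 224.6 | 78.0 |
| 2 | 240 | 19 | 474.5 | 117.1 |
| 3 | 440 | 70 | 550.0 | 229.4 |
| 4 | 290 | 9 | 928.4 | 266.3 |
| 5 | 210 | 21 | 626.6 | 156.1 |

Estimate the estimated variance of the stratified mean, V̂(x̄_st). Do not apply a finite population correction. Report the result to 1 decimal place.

V̂(x̄_st) ≈ 310.4

V̂(x̄_st) = Σ W_h² s_h²/n_h, with W_h = N_h/N and N = 1720:
  stratum 1: (540/1720)²·78.0²/103 = 5.82214
  stratum 2: (240/1720)²·117.1²/19 = 14.0516
  stratum 3: (440/1720)²·229.4²/70 = 49.1968
  stratum 4: (290/1720)²·266.3²/9 = 223.995
  stratum 5: (210/1720)²·156.1²/21 = 17.2969
V̂(x̄_st) = 310.363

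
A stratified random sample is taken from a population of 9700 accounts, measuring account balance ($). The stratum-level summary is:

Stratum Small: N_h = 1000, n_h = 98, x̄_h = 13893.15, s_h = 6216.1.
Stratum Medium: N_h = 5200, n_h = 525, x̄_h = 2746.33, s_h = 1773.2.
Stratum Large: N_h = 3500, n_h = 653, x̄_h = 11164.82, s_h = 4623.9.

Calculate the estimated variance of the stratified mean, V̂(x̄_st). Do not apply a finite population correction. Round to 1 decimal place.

V̂(x̄_st) ≈ 10174.5

V̂(x̄_st) = Σ W_h² s_h²/n_h, with W_h = N_h/N and N = 9700:
  stratum Small: (1000/9700)²·6216.1²/98 = 4190.51
  stratum Medium: (5200/9700)²·1773.2²/525 = 1721.15
  stratum Large: (3500/9700)²·4623.9²/653 = 4262.81
V̂(x̄_st) = 10174.5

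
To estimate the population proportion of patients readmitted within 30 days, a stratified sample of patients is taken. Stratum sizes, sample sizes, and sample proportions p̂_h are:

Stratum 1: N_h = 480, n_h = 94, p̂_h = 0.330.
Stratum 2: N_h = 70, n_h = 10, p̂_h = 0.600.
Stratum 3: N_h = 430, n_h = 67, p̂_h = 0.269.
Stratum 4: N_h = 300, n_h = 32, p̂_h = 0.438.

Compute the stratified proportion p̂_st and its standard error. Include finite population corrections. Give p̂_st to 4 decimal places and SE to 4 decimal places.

N = 1280; stratum weights W_h = N_h/N.
p̂_st = Σ W_h p̂_h = (480·0.330 + 70·0.600 + 430·0.269 + 300·0.438)/1280 = 0.34959
V̂(p̂_st) = Σ W_h² (1 − n_h/N_h) p̂_h(1−p̂_h)/(n_h−1):
  stratum 1: (480/1280)²·(1 − 94/480)·0.330·0.670/93 = 0.000268853
  stratum 2: (70/1280)²·(1 − 10/70)·0.600·0.400/9 = 6.83594e-05
  stratum 3: (430/1280)²·(1 − 67/430)·0.269·0.731/66 = 0.000283845
  stratum 4: (300/1280)²·(1 − 32/300)·0.438·0.562/31 = 0.000389659
V̂(p̂_st) = 0.00101072; SE = √V̂ = 0.0317918

p̂_st ≈ 0.3496, SE ≈ 0.0318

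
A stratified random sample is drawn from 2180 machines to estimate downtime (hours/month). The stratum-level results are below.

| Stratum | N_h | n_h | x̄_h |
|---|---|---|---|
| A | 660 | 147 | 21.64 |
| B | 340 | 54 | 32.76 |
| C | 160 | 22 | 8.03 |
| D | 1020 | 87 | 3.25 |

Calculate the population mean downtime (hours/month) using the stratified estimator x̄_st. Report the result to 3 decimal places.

N = Σ N_h = 2180. Stratum weights W_h = N_h/N.
x̄_st = (660·21.64 + 340·32.76 + 160·8.03 + 1020·3.25) / 2180 = 13.77092

x̄_st ≈ 13.771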